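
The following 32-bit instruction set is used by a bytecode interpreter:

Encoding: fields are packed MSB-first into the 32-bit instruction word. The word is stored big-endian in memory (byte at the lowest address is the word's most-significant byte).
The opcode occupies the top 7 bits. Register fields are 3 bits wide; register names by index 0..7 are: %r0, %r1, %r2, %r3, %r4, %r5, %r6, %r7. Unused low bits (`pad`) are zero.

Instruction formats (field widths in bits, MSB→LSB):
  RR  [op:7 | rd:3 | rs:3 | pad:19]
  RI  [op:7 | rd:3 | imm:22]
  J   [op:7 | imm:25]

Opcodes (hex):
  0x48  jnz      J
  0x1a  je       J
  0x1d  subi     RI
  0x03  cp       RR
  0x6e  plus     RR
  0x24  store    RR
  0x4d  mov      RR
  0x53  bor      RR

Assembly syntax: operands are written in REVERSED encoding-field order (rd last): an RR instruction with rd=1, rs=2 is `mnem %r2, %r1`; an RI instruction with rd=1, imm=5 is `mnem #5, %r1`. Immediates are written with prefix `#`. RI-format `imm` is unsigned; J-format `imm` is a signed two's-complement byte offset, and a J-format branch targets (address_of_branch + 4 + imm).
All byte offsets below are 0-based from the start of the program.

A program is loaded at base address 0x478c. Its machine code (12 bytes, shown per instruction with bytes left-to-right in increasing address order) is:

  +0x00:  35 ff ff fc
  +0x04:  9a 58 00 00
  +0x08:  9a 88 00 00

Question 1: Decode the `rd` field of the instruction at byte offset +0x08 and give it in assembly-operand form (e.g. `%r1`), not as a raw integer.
[08] 9a 88 00 00 → 0x9a880000
  top 7b → 0x4d → mov [RR]
  rd: (w>>22)&0x7=0x2 → %r2
  rs: (w>>19)&0x7=0x1 → %r1

%r2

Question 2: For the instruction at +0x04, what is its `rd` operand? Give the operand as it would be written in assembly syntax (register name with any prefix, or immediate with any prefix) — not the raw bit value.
off 0x04: read 9a 58 00 00 as big → 0x9a580000
  op=0x9a580000>>25=0x4d ⇒ mov (RR)
  rd: (w>>22)&0x7=0x1 → %r1
  rs: (w>>19)&0x7=0x3 → %r3

%r1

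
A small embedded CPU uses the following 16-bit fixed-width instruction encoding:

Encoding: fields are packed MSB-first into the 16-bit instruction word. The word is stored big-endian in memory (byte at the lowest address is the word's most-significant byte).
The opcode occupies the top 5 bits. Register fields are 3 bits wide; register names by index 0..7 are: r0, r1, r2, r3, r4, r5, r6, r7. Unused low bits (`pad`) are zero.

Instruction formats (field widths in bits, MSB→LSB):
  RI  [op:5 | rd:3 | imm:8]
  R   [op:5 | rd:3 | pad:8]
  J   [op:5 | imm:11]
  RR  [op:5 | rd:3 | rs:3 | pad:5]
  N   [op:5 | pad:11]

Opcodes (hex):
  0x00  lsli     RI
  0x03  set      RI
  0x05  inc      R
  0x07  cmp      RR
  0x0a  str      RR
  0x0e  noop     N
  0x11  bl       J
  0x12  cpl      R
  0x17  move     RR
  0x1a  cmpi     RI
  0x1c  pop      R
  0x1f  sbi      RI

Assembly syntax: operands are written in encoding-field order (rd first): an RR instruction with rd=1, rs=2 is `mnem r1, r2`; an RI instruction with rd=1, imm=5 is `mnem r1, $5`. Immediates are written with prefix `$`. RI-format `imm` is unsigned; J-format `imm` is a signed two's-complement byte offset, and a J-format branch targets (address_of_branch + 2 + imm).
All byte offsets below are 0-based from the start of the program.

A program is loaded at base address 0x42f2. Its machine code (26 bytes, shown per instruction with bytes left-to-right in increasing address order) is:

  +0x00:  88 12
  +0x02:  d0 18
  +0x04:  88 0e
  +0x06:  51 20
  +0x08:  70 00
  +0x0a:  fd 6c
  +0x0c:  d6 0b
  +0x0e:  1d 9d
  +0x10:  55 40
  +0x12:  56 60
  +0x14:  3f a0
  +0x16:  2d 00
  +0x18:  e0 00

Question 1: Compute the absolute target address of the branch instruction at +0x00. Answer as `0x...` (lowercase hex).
0x4306

off 0x00: read 88 12 as big → 0x8812
  op=0x8812>>11=0x11 ⇒ bl (J)
  imm: (w>>0)&0x7ff=0x12 → $18
  target = base 0x42f2 + off 0x00 + 2 + imm 18 = 0x4306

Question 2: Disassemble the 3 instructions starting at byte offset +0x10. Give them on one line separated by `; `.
@+10  big-endian(55 40) = 0x5540
  op=0x5540>>11=0xa ⇒ str (RR)
  [10:8] rd=5 = r5
  [7:5] rs=2 = r2
@+12  big-endian(56 60) = 0x5660
  op=0x5660>>11=0xa ⇒ str (RR)
  [10:8] rd=6 = r6
  [7:5] rs=3 = r3
@+14  big-endian(3f a0) = 0x3fa0
  op=0x3fa0>>11=0x7 ⇒ cmp (RR)
  [10:8] rd=7 = r7
  [7:5] rs=5 = r5

str r5, r2; str r6, r3; cmp r7, r5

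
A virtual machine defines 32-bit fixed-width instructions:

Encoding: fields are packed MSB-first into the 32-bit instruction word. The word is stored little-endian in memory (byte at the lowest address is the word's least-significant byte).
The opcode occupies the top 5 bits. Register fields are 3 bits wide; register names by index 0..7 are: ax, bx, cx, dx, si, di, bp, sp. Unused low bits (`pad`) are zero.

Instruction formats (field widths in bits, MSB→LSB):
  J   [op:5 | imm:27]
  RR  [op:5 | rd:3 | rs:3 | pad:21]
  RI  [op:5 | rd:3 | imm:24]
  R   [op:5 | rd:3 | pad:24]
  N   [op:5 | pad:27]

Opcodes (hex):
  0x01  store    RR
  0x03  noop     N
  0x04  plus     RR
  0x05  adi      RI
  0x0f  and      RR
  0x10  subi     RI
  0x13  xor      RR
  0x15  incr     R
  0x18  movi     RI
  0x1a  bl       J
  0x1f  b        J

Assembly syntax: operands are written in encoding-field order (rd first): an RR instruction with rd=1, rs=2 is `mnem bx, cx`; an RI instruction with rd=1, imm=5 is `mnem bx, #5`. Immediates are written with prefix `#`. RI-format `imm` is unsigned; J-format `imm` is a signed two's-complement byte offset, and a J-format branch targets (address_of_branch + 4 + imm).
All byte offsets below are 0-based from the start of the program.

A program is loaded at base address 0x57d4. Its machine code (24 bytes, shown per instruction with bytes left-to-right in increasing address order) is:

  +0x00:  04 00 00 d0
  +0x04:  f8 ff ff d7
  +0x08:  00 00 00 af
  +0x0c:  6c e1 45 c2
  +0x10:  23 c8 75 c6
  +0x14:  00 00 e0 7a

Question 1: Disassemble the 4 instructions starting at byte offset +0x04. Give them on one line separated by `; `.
bl #-8; incr sp; movi cx, #4579692; movi bp, #7718947

+0x04: f8 ff ff d7 ⇒ word 0xd7fffff8 (little)
  opcode bits[31:27]=0x1a: bl/J
  imm: (w>>0)&0x7ffffff=0x7fffff8 (s27→-8) → #-8
+0x08: 00 00 00 af ⇒ word 0xaf000000 (little)
  opcode bits[31:27]=0x15: incr/R
  rd: (w>>24)&0x7=0x7 → sp
+0x0c: 6c e1 45 c2 ⇒ word 0xc245e16c (little)
  opcode bits[31:27]=0x18: movi/RI
  rd: (w>>24)&0x7=0x2 → cx
  imm: (w>>0)&0xffffff=0x45e16c → #4579692
+0x10: 23 c8 75 c6 ⇒ word 0xc675c823 (little)
  opcode bits[31:27]=0x18: movi/RI
  rd: (w>>24)&0x7=0x6 → bp
  imm: (w>>0)&0xffffff=0x75c823 → #7718947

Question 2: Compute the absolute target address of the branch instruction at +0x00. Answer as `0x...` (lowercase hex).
0x57dc

[00] 04 00 00 d0 → 0xd0000004
  opcode bits[31:27]=0x1a: bl/J
  imm: (w>>0)&0x7ffffff=0x4 → #4
  target = base 0x57d4 + off 0x00 + 4 + imm 4 = 0x57dc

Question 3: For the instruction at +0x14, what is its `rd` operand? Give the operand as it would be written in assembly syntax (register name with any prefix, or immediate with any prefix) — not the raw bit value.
off 0x14: read 00 00 e0 7a as little → 0x7ae00000
  opcode bits[31:27]=0xf: and/RR
  rd: (w>>24)&0x7=0x2 → cx
  rs: (w>>21)&0x7=0x7 → sp

cx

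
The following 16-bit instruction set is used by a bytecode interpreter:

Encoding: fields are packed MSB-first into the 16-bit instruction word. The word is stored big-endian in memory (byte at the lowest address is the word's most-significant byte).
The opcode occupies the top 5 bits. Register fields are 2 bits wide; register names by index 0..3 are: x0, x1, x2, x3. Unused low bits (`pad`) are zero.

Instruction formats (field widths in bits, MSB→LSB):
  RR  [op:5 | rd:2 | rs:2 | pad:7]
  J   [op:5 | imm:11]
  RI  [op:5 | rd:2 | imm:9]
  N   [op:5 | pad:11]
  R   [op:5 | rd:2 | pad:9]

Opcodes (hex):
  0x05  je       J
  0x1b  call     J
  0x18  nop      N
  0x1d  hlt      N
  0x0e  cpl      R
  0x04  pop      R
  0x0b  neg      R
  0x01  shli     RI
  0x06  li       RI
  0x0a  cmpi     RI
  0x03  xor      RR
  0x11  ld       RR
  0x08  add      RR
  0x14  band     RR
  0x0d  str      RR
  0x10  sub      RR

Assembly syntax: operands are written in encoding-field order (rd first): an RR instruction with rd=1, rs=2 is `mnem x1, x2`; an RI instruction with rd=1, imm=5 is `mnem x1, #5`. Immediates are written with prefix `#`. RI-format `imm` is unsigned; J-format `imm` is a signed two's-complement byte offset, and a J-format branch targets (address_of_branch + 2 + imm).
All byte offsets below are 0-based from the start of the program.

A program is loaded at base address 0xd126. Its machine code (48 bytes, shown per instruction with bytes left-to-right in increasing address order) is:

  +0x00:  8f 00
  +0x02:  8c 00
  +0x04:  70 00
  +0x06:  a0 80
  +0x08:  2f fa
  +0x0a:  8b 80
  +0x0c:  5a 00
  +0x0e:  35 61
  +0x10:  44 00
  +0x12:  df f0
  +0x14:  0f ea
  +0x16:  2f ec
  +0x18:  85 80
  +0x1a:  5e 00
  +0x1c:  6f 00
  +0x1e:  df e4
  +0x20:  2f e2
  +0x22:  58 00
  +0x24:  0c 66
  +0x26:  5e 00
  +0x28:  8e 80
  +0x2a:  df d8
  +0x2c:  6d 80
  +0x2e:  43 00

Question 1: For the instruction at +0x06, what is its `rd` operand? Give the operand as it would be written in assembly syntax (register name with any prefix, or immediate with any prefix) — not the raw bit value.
[06] a0 80 → 0xa080
  op=0xa080>>11=0x14 ⇒ band (RR)
  rd@[10:9]=0x0 ⇒ x0
  rs@[8:7]=0x1 ⇒ x1

x0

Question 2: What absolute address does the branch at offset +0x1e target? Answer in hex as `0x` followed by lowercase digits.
0xd12a

@+1e  big-endian(df e4) = 0xdfe4
  opcode bits[15:11]=0x1b: call/J
  [10:0] imm=2020 (s11→-28) = #-28
  target = base 0xd126 + off 0x1e + 2 + imm -28 = 0xd12a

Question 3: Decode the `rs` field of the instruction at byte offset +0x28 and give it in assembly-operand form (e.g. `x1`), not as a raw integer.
off 0x28: read 8e 80 as big → 0x8e80
  op=0x8e80>>11=0x11 ⇒ ld (RR)
  rd: (w>>9)&0x3=0x3 → x3
  rs: (w>>7)&0x3=0x1 → x1

x1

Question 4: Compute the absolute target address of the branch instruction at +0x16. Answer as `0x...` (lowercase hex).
[16] 2f ec → 0x2fec
  top 5b → 0x5 → je [J]
  [10:0] imm=2028 (s11→-20) = #-20
  target = base 0xd126 + off 0x16 + 2 + imm -20 = 0xd12a

0xd12a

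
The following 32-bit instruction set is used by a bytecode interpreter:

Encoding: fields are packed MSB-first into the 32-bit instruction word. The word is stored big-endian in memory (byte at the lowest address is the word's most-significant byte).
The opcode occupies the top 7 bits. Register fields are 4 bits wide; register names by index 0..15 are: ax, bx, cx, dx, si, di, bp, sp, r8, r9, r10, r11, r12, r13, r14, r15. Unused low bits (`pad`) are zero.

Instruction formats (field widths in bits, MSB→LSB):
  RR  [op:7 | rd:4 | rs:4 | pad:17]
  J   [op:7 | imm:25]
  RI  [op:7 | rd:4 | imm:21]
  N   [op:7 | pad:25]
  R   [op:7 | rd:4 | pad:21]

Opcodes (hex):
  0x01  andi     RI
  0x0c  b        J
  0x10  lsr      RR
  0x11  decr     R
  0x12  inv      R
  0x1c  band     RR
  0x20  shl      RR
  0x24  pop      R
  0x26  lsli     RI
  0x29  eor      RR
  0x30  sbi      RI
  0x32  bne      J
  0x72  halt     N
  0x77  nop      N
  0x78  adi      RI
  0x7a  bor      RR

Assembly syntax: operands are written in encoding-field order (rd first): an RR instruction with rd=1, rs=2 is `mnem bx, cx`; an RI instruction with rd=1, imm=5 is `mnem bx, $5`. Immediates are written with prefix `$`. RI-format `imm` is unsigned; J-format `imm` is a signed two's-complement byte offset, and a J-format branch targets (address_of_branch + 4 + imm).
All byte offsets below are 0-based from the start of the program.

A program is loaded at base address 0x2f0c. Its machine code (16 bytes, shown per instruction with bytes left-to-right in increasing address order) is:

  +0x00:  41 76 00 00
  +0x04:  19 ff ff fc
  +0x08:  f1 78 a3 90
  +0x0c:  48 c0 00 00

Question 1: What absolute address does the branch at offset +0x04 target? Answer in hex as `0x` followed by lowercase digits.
[04] 19 ff ff fc → 0x19fffffc
  opcode bits[31:25]=0xc: b/J
  imm@[24:0]=0x1fffffc (s25→-4) ⇒ $-4
  target = base 0x2f0c + off 0x04 + 4 + imm -4 = 0x2f10

0x2f10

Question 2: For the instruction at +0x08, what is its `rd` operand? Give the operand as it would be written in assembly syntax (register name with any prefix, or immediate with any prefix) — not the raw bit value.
r11

off 0x08: read f1 78 a3 90 as big → 0xf178a390
  opcode bits[31:25]=0x78: adi/RI
  [24:21] rd=11 = r11
  [20:0] imm=1614736 = $1614736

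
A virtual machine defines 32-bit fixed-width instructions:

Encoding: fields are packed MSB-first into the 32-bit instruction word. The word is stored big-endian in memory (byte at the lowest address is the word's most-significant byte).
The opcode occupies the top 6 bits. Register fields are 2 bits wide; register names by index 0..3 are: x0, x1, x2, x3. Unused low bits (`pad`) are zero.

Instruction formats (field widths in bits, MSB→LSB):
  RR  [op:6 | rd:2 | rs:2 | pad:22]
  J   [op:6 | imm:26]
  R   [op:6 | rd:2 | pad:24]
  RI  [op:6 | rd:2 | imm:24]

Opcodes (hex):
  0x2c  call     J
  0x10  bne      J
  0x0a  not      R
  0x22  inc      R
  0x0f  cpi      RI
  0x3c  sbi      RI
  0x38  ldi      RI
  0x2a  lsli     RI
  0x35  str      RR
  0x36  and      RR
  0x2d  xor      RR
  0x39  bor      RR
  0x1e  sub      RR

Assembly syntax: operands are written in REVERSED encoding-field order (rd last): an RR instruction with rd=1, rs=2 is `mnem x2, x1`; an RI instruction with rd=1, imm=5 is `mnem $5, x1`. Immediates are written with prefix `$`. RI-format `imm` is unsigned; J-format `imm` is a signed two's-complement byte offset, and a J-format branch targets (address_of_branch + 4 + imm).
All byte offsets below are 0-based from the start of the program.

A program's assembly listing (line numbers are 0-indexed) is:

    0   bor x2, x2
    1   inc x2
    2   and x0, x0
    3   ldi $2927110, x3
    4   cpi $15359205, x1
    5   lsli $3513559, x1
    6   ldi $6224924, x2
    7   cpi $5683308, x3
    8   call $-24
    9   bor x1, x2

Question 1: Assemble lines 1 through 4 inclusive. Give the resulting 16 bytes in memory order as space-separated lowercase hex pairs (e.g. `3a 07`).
line 1 (inc): pack op=0x22:6|rd=2:2|pad=0:24 = 0x8a000000; big→ 8a 00 00 00
line 2 (and): pack op=0x36:6|rd=0:2|rs=0:2|pad=0:22 = 0xd8000000; big→ d8 00 00 00
line 3 (ldi): pack op=0x38:6|rd=3:2|imm=2927110:24 = 0xe32caa06; big→ e3 2c aa 06
line 4 (cpi): pack op=0xf:6|rd=1:2|imm=15359205:24 = 0x3dea5ce5; big→ 3d ea 5c e5

8a 00 00 00 d8 00 00 00 e3 2c aa 06 3d ea 5c e5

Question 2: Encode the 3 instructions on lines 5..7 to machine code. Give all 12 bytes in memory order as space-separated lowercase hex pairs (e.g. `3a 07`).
a9 35 9c d7 e2 5e fc 1c 3f 56 b8 6c

5. lsli fields op=0x2a:6|rd=1:2|imm=3513559:24 → word a9359cd7h → a9 35 9c d7
6. ldi fields op=0x38:6|rd=2:2|imm=6224924:24 → word e25efc1ch → e2 5e fc 1c
7. cpi fields op=0xf:6|rd=3:2|imm=5683308:24 → word 3f56b86ch → 3f 56 b8 6c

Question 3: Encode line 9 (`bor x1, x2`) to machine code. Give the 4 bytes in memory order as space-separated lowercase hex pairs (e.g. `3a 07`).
e6 40 00 00

L9: bor op=0x39:6|rd=2:2|rs=1:2|pad=0:22 ⇒ 0xe6400000 ⇒ big e6 40 00 00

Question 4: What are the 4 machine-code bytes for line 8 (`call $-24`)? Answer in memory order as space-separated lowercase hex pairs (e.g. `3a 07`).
b3 ff ff e8

line 8 (call): pack op=0x2c:6|imm=-24:26 = 0xb3ffffe8; big→ b3 ff ff e8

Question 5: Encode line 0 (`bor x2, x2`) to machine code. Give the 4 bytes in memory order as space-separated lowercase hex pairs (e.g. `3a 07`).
line 0 (bor): pack op=0x39:6|rd=2:2|rs=2:2|pad=0:22 = 0xe6800000; big→ e6 80 00 00

e6 80 00 00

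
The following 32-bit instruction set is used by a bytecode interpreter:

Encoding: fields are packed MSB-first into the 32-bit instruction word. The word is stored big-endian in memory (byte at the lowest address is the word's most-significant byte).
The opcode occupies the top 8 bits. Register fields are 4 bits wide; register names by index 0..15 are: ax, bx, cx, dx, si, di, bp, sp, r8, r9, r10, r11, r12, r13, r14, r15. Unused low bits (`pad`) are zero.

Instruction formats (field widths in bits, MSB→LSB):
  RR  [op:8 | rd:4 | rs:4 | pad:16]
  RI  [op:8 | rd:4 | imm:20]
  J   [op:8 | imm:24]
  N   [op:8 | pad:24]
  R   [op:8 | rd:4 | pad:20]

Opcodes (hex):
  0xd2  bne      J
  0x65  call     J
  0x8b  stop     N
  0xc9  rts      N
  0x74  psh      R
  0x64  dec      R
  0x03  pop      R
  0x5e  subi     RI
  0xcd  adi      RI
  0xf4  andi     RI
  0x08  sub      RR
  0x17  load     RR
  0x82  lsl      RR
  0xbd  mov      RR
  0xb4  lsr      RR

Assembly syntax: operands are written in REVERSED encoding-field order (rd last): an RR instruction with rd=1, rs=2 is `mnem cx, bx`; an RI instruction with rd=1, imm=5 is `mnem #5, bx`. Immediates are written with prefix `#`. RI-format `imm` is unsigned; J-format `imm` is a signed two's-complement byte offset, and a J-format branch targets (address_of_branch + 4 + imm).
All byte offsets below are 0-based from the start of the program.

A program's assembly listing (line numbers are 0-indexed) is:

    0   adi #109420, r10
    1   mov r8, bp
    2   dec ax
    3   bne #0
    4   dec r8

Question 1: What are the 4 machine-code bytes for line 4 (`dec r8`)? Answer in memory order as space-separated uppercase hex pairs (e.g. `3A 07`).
line 4 (dec): pack op=0x64:8|rd=8:4|pad=0:20 = 0x64800000; big→ 64 80 00 00

64 80 00 00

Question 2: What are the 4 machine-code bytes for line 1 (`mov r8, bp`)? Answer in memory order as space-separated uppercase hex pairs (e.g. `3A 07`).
BD 68 00 00

line 1 (mov): pack op=0xbd:8|rd=6:4|rs=8:4|pad=0:16 = 0xbd680000; big→ bd 68 00 00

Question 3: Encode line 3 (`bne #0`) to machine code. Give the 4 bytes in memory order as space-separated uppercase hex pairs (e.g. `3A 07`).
D2 00 00 00

line 3 (bne): pack op=0xd2:8|imm=0:24 = 0xd2000000; big→ d2 00 00 00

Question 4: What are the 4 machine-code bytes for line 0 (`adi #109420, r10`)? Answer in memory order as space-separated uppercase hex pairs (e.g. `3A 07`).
0. adi fields op=0xcd:8|rd=10:4|imm=109420:20 → word cda1ab6ch → cd a1 ab 6c

CD A1 AB 6C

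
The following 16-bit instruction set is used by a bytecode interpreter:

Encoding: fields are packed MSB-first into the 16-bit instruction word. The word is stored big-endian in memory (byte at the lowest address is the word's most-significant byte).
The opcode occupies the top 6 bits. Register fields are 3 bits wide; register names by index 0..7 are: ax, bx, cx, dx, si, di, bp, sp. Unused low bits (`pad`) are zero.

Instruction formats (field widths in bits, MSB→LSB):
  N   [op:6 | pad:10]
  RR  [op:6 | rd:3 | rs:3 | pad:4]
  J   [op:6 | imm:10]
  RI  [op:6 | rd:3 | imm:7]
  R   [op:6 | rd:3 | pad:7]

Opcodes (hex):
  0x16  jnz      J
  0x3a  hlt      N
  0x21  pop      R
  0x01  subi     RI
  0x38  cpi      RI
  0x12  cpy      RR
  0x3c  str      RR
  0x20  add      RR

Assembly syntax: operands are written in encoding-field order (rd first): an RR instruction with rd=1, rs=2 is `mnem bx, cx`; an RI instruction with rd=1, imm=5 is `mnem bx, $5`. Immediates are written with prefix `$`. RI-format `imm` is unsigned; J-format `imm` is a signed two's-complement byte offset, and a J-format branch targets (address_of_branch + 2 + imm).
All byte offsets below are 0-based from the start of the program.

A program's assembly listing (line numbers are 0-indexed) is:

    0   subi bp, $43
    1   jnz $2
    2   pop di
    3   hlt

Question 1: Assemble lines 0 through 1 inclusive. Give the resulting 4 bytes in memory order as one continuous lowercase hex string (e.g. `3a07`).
072b5802

L0: subi op=0x1:6|rd=6:3|imm=43:7 ⇒ 0x072b ⇒ big 07 2b
L1: jnz op=0x16:6|imm=2:10 ⇒ 0x5802 ⇒ big 58 02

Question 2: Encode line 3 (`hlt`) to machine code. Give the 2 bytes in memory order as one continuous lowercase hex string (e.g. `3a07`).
L3: hlt op=0x3a:6|pad=0:10 ⇒ 0xe800 ⇒ big e8 00

e800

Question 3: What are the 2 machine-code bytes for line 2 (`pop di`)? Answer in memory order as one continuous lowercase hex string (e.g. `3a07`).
8680

2. pop fields op=0x21:6|rd=5:3|pad=0:7 → word 8680h → 86 80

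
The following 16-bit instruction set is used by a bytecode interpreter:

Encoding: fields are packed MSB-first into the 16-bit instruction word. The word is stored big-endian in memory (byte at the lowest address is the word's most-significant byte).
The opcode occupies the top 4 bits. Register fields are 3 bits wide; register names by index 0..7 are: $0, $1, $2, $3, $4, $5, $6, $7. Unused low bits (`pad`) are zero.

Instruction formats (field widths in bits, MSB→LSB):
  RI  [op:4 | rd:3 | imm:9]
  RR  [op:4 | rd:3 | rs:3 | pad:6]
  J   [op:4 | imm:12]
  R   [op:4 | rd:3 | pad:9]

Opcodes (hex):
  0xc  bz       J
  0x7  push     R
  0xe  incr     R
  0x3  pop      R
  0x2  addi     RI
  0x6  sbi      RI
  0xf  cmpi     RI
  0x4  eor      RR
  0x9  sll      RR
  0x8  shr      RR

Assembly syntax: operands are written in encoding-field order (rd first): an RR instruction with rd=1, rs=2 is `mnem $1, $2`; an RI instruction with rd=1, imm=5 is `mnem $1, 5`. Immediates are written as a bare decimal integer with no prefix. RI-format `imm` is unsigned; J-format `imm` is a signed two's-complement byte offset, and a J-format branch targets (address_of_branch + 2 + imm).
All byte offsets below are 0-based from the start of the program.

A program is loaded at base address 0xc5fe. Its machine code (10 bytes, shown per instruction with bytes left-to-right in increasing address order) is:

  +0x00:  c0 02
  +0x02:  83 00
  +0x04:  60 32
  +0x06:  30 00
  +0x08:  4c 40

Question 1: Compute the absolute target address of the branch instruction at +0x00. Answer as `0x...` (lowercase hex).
0xc602

[00] c0 02 → 0xc002
  op=0xc002>>12=0xc ⇒ bz (J)
  imm@[11:0]=0x2 ⇒ 2
  target = base 0xc5fe + off 0x00 + 2 + imm 2 = 0xc602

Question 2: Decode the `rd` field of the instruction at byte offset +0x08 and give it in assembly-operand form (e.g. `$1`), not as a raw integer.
+0x08: 4c 40 ⇒ word 0x4c40 (big)
  top 4b → 0x4 → eor [RR]
  rd@[11:9]=0x6 ⇒ $6
  rs@[8:6]=0x1 ⇒ $1

$6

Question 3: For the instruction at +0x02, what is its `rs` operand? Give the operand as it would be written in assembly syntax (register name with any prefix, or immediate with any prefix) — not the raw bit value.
$4

[02] 83 00 → 0x8300
  op=0x8300>>12=0x8 ⇒ shr (RR)
  [11:9] rd=1 = $1
  [8:6] rs=4 = $4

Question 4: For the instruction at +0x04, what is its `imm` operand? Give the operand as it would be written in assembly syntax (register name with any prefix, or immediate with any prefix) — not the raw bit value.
50

@+04  big-endian(60 32) = 0x6032
  top 4b → 0x6 → sbi [RI]
  rd@[11:9]=0x0 ⇒ $0
  imm@[8:0]=0x32 ⇒ 50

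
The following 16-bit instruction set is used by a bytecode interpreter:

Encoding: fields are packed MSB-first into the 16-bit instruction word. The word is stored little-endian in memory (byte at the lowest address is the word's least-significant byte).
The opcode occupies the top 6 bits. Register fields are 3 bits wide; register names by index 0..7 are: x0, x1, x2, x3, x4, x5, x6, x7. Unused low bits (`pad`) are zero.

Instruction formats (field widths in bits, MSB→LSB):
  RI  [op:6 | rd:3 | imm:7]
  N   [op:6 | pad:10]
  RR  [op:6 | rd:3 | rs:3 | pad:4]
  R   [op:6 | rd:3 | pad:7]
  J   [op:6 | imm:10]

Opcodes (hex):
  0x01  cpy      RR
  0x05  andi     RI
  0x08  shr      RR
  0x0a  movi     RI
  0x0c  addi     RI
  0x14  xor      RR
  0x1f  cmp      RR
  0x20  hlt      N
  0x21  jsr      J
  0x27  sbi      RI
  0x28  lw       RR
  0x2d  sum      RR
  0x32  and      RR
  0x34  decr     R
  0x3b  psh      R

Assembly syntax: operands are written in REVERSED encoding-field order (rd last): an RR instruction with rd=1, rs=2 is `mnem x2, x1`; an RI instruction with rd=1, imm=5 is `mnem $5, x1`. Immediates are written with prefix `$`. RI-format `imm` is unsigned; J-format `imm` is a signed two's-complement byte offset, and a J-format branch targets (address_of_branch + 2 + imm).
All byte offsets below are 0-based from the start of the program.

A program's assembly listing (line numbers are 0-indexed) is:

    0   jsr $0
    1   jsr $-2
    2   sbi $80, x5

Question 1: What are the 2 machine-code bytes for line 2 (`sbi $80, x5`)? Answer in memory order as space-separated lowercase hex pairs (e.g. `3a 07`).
L2: sbi op=0x27:6|rd=5:3|imm=80:7 ⇒ 0x9ed0 ⇒ little d0 9e

d0 9e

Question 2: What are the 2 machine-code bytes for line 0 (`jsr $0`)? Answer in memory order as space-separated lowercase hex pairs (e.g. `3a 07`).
L0: jsr op=0x21:6|imm=0:10 ⇒ 0x8400 ⇒ little 00 84

00 84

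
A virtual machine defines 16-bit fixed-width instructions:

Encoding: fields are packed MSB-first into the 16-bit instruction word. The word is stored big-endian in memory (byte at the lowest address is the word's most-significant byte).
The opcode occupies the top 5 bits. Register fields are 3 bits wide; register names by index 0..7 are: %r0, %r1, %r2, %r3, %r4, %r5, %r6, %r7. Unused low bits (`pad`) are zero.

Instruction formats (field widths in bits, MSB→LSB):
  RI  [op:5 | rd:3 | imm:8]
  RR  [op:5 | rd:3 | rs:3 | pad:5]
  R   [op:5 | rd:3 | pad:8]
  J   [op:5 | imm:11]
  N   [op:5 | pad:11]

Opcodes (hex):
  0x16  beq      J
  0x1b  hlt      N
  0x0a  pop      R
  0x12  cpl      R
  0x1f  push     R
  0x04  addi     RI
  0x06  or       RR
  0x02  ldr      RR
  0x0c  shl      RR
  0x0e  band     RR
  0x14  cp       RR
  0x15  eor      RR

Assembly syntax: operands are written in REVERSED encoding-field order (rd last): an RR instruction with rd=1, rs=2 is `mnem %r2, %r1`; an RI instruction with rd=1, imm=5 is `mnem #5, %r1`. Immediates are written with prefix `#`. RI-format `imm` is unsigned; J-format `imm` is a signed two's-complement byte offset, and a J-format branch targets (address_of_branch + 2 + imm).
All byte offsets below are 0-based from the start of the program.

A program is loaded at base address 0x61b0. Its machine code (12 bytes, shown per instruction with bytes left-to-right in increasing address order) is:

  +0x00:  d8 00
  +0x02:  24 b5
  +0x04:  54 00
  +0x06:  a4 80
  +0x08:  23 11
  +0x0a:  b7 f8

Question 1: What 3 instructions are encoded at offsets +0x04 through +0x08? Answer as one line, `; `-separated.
off 0x04: read 54 00 as big → 0x5400
  opcode bits[15:11]=0xa: pop/R
  [10:8] rd=4 = %r4
off 0x06: read a4 80 as big → 0xa480
  opcode bits[15:11]=0x14: cp/RR
  [10:8] rd=4 = %r4
  [7:5] rs=4 = %r4
off 0x08: read 23 11 as big → 0x2311
  opcode bits[15:11]=0x4: addi/RI
  [10:8] rd=3 = %r3
  [7:0] imm=17 = #17

pop %r4; cp %r4, %r4; addi #17, %r3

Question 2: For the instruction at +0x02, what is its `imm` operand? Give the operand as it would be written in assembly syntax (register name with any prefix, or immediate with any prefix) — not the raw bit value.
#181

off 0x02: read 24 b5 as big → 0x24b5
  op=0x24b5>>11=0x4 ⇒ addi (RI)
  rd@[10:8]=0x4 ⇒ %r4
  imm@[7:0]=0xb5 ⇒ #181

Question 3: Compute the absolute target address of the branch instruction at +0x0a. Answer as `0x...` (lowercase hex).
@+0a  big-endian(b7 f8) = 0xb7f8
  opcode bits[15:11]=0x16: beq/J
  imm@[10:0]=0x7f8 (s11→-8) ⇒ #-8
  target = base 0x61b0 + off 0x0a + 2 + imm -8 = 0x61b4

0x61b4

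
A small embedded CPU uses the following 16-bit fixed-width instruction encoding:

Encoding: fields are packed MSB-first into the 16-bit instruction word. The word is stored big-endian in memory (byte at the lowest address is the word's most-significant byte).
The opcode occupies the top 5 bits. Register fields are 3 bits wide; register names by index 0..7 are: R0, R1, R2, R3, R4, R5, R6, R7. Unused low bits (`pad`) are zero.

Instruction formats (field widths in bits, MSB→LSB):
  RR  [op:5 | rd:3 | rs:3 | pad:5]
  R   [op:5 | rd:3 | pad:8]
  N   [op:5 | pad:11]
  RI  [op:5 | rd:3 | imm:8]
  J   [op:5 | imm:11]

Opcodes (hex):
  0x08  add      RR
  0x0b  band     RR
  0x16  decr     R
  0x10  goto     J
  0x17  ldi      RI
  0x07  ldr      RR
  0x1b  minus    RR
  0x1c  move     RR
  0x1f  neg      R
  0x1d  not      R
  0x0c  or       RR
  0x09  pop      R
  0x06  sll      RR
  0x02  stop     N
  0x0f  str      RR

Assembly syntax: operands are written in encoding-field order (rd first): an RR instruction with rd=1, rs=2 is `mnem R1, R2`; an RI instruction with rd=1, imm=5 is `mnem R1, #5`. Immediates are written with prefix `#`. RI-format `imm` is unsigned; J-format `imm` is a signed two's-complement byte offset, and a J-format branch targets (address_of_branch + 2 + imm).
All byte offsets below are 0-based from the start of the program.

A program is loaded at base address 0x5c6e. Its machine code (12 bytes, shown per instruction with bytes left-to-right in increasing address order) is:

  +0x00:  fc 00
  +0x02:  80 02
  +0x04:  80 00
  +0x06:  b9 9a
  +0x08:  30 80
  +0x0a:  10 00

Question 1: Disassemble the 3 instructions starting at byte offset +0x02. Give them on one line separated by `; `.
goto #2; goto #0; ldi R1, #154

off 0x02: read 80 02 as big → 0x8002
  opcode bits[15:11]=0x10: goto/J
  imm@[10:0]=0x2 ⇒ #2
off 0x04: read 80 00 as big → 0x8000
  opcode bits[15:11]=0x10: goto/J
  imm@[10:0]=0x0 ⇒ #0
off 0x06: read b9 9a as big → 0xb99a
  opcode bits[15:11]=0x17: ldi/RI
  rd@[10:8]=0x1 ⇒ R1
  imm@[7:0]=0x9a ⇒ #154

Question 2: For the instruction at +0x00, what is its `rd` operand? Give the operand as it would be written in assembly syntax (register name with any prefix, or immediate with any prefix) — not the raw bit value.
off 0x00: read fc 00 as big → 0xfc00
  opcode bits[15:11]=0x1f: neg/R
  rd: (w>>8)&0x7=0x4 → R4

R4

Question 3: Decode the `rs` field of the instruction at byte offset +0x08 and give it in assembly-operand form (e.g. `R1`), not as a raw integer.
@+08  big-endian(30 80) = 0x3080
  op=0x3080>>11=0x6 ⇒ sll (RR)
  [10:8] rd=0 = R0
  [7:5] rs=4 = R4

R4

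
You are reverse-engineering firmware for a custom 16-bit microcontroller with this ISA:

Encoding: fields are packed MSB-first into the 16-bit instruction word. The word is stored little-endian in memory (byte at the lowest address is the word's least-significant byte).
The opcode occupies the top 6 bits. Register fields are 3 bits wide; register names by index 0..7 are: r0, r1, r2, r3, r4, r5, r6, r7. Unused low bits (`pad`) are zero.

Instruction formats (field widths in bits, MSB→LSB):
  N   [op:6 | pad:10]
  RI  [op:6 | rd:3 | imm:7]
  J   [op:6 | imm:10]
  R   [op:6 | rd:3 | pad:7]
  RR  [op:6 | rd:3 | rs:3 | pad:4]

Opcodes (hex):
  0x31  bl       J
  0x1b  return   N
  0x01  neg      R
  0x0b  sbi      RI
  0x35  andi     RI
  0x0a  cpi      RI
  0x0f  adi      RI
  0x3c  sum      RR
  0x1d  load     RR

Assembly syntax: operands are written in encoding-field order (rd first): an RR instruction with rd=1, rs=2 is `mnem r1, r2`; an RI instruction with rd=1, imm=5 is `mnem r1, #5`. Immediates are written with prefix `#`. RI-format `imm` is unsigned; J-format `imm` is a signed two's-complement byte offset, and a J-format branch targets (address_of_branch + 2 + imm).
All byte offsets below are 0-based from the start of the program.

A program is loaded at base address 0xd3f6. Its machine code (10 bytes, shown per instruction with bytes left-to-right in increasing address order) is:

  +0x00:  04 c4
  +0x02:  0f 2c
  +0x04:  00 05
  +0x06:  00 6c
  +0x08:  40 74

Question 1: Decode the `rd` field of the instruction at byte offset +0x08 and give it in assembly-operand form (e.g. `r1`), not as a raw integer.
[08] 40 74 → 0x7440
  top 6b → 0x1d → load [RR]
  [9:7] rd=0 = r0
  [6:4] rs=4 = r4

r0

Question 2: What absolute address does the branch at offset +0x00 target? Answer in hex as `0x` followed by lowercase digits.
0xd3fc

+0x00: 04 c4 ⇒ word 0xc404 (little)
  top 6b → 0x31 → bl [J]
  [9:0] imm=4 = #4
  target = base 0xd3f6 + off 0x00 + 2 + imm 4 = 0xd3fc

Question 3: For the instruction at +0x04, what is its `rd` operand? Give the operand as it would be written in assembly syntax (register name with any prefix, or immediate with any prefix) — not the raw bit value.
r2

+0x04: 00 05 ⇒ word 0x0500 (little)
  op=0x0500>>10=0x1 ⇒ neg (R)
  rd@[9:7]=0x2 ⇒ r2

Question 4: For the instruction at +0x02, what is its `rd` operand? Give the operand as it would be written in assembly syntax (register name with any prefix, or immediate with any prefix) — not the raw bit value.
[02] 0f 2c → 0x2c0f
  opcode bits[15:10]=0xb: sbi/RI
  [9:7] rd=0 = r0
  [6:0] imm=15 = #15

r0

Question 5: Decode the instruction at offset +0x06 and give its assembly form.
return

@+06  little-endian(00 6c) = 0x6c00
  op=0x6c00>>10=0x1b ⇒ return (N)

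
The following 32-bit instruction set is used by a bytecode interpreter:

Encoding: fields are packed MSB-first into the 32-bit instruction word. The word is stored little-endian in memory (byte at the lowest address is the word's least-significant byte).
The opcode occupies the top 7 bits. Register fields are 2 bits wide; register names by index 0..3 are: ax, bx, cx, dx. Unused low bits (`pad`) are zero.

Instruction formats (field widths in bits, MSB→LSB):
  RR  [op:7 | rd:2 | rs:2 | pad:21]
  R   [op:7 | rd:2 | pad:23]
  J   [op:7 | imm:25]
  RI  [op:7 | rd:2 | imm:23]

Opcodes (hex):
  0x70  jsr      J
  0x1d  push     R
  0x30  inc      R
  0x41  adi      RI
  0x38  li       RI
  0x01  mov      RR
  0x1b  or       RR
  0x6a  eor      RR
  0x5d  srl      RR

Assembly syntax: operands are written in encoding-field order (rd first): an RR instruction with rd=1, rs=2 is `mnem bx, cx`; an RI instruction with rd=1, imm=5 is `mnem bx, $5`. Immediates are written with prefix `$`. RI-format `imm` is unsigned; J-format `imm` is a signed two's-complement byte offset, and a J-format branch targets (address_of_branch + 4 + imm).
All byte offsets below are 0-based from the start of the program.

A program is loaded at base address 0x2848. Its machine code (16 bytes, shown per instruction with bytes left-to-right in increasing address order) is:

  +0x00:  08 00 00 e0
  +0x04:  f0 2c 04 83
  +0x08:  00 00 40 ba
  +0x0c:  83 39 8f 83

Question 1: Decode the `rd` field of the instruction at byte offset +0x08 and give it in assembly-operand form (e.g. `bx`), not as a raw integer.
ax

+0x08: 00 00 40 ba ⇒ word 0xba400000 (little)
  op=0xba400000>>25=0x5d ⇒ srl (RR)
  rd@[24:23]=0x0 ⇒ ax
  rs@[22:21]=0x2 ⇒ cx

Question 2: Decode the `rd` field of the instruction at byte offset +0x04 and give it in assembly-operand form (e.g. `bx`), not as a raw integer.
@+04  little-endian(f0 2c 04 83) = 0x83042cf0
  op=0x83042cf0>>25=0x41 ⇒ adi (RI)
  [24:23] rd=2 = cx
  [22:0] imm=273648 = $273648

cx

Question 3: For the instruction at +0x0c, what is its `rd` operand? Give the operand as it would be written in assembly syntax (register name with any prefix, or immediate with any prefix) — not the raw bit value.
off 0x0c: read 83 39 8f 83 as little → 0x838f3983
  op=0x838f3983>>25=0x41 ⇒ adi (RI)
  rd@[24:23]=0x3 ⇒ dx
  imm@[22:0]=0xf3983 ⇒ $997763

dx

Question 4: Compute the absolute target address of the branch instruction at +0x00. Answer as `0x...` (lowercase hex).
off 0x00: read 08 00 00 e0 as little → 0xe0000008
  op=0xe0000008>>25=0x70 ⇒ jsr (J)
  imm: (w>>0)&0x1ffffff=0x8 → $8
  target = base 0x2848 + off 0x00 + 4 + imm 8 = 0x2854

0x2854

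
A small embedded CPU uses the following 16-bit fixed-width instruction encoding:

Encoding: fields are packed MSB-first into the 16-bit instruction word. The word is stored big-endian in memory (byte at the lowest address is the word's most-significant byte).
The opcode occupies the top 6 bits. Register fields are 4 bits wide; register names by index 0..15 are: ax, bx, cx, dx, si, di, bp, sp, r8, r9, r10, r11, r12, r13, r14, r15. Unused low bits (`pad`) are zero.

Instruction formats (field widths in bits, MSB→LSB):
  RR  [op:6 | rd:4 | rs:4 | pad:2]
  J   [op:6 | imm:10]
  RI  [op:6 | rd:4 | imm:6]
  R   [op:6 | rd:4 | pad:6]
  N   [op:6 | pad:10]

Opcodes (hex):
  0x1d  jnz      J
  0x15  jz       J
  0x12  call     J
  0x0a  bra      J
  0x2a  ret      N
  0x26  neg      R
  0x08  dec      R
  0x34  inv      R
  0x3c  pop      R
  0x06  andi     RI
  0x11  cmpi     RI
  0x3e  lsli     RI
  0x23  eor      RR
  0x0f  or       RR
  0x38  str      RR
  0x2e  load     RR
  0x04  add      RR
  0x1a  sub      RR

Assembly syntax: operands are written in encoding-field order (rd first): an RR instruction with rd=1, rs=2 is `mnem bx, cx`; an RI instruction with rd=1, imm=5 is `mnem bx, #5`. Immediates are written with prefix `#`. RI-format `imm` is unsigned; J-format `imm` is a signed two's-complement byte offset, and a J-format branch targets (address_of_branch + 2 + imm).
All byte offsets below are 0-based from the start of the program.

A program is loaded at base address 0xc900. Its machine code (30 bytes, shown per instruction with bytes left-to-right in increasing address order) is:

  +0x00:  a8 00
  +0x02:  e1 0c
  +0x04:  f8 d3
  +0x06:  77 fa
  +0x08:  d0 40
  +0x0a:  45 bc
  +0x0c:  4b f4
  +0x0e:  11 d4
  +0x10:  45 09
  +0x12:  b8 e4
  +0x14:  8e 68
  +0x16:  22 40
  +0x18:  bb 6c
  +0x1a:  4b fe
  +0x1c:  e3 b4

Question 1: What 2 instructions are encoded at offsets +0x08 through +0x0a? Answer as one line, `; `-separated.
inv bx; cmpi bp, #60

off 0x08: read d0 40 as big → 0xd040
  top 6b → 0x34 → inv [R]
  rd: (w>>6)&0xf=0x1 → bx
off 0x0a: read 45 bc as big → 0x45bc
  top 6b → 0x11 → cmpi [RI]
  rd: (w>>6)&0xf=0x6 → bp
  imm: (w>>0)&0x3f=0x3c → #60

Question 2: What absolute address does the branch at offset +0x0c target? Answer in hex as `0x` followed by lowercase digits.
@+0c  big-endian(4b f4) = 0x4bf4
  op=0x4bf4>>10=0x12 ⇒ call (J)
  imm@[9:0]=0x3f4 (s10→-12) ⇒ #-12
  target = base 0xc900 + off 0x0c + 2 + imm -12 = 0xc902

0xc902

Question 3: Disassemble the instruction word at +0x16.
+0x16: 22 40 ⇒ word 0x2240 (big)
  top 6b → 0x8 → dec [R]
  rd: (w>>6)&0xf=0x9 → r9

dec r9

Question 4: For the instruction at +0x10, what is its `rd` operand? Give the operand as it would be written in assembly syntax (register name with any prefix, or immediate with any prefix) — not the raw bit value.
si

@+10  big-endian(45 09) = 0x4509
  op=0x4509>>10=0x11 ⇒ cmpi (RI)
  rd@[9:6]=0x4 ⇒ si
  imm@[5:0]=0x9 ⇒ #9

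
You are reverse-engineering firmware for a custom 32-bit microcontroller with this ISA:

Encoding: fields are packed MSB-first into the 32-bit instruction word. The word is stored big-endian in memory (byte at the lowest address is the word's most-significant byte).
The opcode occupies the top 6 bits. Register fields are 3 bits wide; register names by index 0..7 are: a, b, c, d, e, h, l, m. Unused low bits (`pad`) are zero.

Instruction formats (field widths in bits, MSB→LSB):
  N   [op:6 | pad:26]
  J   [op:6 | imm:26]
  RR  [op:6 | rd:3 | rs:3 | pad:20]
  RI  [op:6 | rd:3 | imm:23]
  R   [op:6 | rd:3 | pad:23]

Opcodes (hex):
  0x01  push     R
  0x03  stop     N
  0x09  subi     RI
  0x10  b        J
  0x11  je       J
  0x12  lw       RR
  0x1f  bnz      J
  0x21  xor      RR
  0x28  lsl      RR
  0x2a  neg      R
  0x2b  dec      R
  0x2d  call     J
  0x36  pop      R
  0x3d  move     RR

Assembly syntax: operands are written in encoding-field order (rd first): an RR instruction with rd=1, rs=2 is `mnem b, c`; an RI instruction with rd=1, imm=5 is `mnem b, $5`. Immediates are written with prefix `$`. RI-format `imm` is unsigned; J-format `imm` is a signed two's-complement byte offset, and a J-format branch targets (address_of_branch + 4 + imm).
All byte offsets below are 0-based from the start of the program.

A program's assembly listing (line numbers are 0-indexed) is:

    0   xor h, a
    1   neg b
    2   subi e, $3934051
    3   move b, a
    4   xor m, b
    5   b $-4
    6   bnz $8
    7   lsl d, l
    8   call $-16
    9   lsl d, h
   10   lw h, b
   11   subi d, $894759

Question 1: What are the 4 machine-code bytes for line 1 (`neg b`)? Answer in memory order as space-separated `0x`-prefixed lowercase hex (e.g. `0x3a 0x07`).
line 1 (neg): pack op=0x2a:6|rd=1:3|pad=0:23 = 0xa8800000; big→ a8 80 00 00

0xa8 0x80 0x00 0x00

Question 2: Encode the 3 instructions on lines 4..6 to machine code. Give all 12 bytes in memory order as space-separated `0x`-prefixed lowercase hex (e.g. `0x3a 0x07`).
0x87 0x90 0x00 0x00 0x43 0xff 0xff 0xfc 0x7c 0x00 0x00 0x08

4. xor fields op=0x21:6|rd=7:3|rs=1:3|pad=0:20 → word 87900000h → 87 90 00 00
5. b fields op=0x10:6|imm=-4:26 → word 43fffffch → 43 ff ff fc
6. bnz fields op=0x1f:6|imm=8:26 → word 7c000008h → 7c 00 00 08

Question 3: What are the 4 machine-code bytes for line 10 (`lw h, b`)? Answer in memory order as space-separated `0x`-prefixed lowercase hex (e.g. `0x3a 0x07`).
line 10 (lw): pack op=0x12:6|rd=5:3|rs=1:3|pad=0:20 = 0x4a900000; big→ 4a 90 00 00

0x4a 0x90 0x00 0x00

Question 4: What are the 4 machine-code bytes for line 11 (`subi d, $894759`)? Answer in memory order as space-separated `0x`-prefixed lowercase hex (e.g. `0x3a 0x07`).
0x25 0x8d 0xa7 0x27

11. subi fields op=0x9:6|rd=3:3|imm=894759:23 → word 258da727h → 25 8d a7 27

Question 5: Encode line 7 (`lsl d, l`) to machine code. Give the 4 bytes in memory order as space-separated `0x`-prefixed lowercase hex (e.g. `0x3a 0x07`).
0xa1 0xe0 0x00 0x00

L7: lsl op=0x28:6|rd=3:3|rs=6:3|pad=0:20 ⇒ 0xa1e00000 ⇒ big a1 e0 00 00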